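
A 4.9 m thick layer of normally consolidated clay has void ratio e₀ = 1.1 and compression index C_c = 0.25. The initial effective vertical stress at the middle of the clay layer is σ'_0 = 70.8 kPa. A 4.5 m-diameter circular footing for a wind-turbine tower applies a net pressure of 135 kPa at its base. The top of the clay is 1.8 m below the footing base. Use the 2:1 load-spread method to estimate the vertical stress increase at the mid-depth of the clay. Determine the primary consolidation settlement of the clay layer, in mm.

Mid-depth of clay below the footing base: z = 1.8 + 4.9/2 = 4.25 m.
Stress increase at mid-clay by the 2:1 spreading method:
Δσ ≈ qD²/(D+z)² = 135×4.5²/(4.5+4.25)² = 35.706 kPa
Final effective stress: σ'_f = σ'_0 + Δσ = 70.8 + 35.706 = 106.51 kPa.
Normally consolidated clay, so the full stress increment lies on the virgin compression line:
S_c = C_c·H/(1+e₀)·log₁₀(σ'_f/σ'_0) = 0.25×4.9/(1+1.1)×log₁₀(106.51/70.8)
    = 0.58333 × 0.17736 = 0.1035 m

S_c ≈ 103 mm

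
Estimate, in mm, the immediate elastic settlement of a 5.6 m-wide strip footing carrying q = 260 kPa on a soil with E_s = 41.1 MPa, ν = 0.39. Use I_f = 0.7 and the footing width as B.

Immediate (elastic) settlement: S_e = q·B·(1−ν²)/E_s · I_f.
E_s = 41.1 MPa = 41100 kPa.
S_e = 260 × 5.6 × (1 − 0.39²) / 41100 × 0.7
    = 260 × 5.6 × 0.8479 / 41100 × 0.7
    = 0.02103 m = 21.03 mm

S_e ≈ 21 mm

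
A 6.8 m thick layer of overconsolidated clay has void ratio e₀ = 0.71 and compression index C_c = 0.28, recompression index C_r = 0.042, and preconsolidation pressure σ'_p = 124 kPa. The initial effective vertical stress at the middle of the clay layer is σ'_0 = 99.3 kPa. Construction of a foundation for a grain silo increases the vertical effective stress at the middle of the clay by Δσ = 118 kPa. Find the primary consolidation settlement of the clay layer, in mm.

Final effective stress: σ'_f = 99.3 + 118 = 217.3 kPa.
σ'_f = 217.3 > σ'_p = 124 kPa, so the stress path crosses the preconsolidation pressure — recompression up to σ'_p, then virgin compression beyond:
S_c = H/(1+e₀)·[C_r·log₁₀(σ'_p/σ'_0) + C_c·log₁₀(σ'_f/σ'_p)]
    = 6.8/1.71 × [0.042×log₁₀(124/99.3) + 0.28×log₁₀(217.3/124)]
    = 3.9766 × [0.0040518 + 0.068219] = 0.2874 m

S_c ≈ 287 mm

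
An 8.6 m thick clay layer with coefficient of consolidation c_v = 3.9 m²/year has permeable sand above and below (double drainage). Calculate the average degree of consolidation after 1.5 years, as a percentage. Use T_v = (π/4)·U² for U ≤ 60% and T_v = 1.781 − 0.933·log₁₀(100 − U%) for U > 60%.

Drainage path length: H_d = H/2 = 4.3 m (double drainage).
T_v = c_v·t/H_d² = 3.9×1.5/4.3² = 0.31639.
T_v = 0.31639 corresponds to the U > 60% branch:
U = 1 − 10^((1.781 − T_v)/0.933)/100 = 0.6286

U ≈ 62.9 %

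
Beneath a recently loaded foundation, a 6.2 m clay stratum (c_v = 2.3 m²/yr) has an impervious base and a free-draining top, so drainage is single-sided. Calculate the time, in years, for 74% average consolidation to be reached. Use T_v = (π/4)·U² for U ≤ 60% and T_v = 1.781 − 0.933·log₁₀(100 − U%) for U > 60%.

t ≈ 7.7 years

Drainage path length: H_d = H = 6.2 m (single drainage).
U > 60%: T_v = 1.781 − 0.933·log₁₀(100 − 74) = 0.46083.
t = T_v·H_d²/c_v = 0.46083×6.2²/2.3 = 7.702 years.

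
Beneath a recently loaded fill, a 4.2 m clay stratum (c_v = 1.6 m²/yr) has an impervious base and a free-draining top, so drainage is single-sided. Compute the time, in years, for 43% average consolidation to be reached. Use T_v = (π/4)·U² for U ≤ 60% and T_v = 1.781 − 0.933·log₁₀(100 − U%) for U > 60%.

t ≈ 1.6 years

Drainage path length: H_d = H = 4.2 m (single drainage).
U ≤ 60%: T_v = (π/4)·U² = (π/4)×0.43² = 0.14522.
t = T_v·H_d²/c_v = 0.14522×4.2²/1.6 = 1.601 years.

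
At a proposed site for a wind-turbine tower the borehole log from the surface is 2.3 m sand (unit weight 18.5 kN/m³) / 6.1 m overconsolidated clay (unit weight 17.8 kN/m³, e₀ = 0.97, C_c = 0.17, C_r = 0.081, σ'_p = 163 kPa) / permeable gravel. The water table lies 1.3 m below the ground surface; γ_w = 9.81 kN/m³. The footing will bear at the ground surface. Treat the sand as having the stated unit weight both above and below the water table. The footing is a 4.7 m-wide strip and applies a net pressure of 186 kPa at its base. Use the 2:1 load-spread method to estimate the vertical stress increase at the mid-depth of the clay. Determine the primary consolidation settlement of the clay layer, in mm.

Mid-depth of clay below the ground surface: z = 2.3 + 6.1/2 = 5.35 m.
Total vertical stress at mid-clay: σ_v = 18.5×2.3 + 17.8×3.05 = 96.84 kPa.
Pore pressure: u = 9.81×(5.35 − 1.3) = 39.73 kPa.
Initial effective stress: σ'_0 = σ_v − u = 96.84 − 39.73 = 57.11 kPa.
Stress increase at mid-clay by the 2:1 spreading method:
Δσ = qB/(B+z) = 186×4.7/(4.7+5.35) = 86.985 kPa
Final effective stress: σ'_f = 57.11 + 86.985 = 144.09 kPa.
σ'_f = 144.09 ≤ σ'_p = 163 kPa, so the clay remains overconsolidated and only the recompression index applies:
S_c = C_r·H/(1+e₀)·log₁₀(σ'_f/σ'_0) = 0.081×6.1/1.97×log₁₀(144.09/57.11)
    = 0.25081 × 0.40192 = 0.1008 m

S_c ≈ 101 mm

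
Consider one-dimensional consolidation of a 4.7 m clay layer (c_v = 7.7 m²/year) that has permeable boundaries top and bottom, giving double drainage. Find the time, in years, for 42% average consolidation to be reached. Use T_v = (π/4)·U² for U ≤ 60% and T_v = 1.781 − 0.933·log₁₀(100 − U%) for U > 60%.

t ≈ 0.0994 years

Drainage path length: H_d = H/2 = 2.35 m (double drainage).
U ≤ 60%: T_v = (π/4)·U² = (π/4)×0.42² = 0.13854.
t = T_v·H_d²/c_v = 0.13854×2.35²/7.7 = 0.09936 years.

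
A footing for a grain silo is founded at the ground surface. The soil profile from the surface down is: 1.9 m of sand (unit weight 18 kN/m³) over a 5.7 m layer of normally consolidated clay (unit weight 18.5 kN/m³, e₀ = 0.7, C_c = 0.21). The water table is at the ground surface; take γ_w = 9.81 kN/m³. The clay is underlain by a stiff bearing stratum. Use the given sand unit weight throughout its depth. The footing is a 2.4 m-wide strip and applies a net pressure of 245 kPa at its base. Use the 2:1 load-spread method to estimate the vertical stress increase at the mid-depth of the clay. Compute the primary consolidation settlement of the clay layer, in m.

Mid-depth of clay below the ground surface: z = 1.9 + 5.7/2 = 4.75 m.
Total vertical stress at mid-clay: σ_v = 18×1.9 + 18.5×2.85 = 86.925 kPa.
Pore pressure: u = 9.81×(4.75 − 0) = 46.598 kPa.
Initial effective stress: σ'_0 = σ_v − u = 86.925 − 46.598 = 40.327 kPa.
Stress increase at mid-clay by the 2:1 spreading method:
Δσ = qB/(B+z) = 245×2.4/(2.4+4.75) = 82.238 kPa
Final effective stress: σ'_f = σ'_0 + Δσ = 40.327 + 82.238 = 122.56 kPa.
Normally consolidated clay, so the full stress increment lies on the virgin compression line:
S_c = C_c·H/(1+e₀)·log₁₀(σ'_f/σ'_0) = 0.21×5.7/(1+0.7)×log₁₀(122.56/40.327)
    = 0.70412 × 0.48275 = 0.3399 m

S_c ≈ 0.34 m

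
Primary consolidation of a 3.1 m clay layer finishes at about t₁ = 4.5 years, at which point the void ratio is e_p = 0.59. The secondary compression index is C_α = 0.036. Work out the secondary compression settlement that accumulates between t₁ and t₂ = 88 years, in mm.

Secondary compression: S_s = C_α·H/(1+e_p)·log₁₀(t₂/t₁)
S_s = 0.036×3.1/(1+0.59)×log₁₀(88/4.5)
    = 0.07019 × 1.291 = 0.09063 m

S_s ≈ 90.6 mm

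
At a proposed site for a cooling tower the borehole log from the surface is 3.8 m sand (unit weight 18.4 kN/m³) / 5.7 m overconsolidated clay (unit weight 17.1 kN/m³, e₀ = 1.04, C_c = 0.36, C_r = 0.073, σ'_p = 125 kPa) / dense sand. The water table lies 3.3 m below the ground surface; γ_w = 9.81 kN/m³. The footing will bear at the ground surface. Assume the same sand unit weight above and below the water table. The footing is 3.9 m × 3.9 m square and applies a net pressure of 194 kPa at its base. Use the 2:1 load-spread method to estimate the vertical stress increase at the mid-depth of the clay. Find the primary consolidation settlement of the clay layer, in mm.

Mid-depth of clay below the ground surface: z = 3.8 + 5.7/2 = 6.65 m.
Total vertical stress at mid-clay: σ_v = 18.4×3.8 + 17.1×2.85 = 118.66 kPa.
Pore pressure: u = 9.81×(6.65 − 3.3) = 32.864 kPa.
Initial effective stress: σ'_0 = σ_v − u = 118.66 − 32.864 = 85.796 kPa.
Stress increase at mid-clay by the 2:1 spreading method:
Δσ = qBL/((B+z)(L+z)) = 194×3.9×3.9/((3.9+6.65)(3.9+6.65)) = 26.511 kPa
Final effective stress: σ'_f = 85.796 + 26.511 = 112.31 kPa.
σ'_f = 112.31 ≤ σ'_p = 125 kPa, so the clay remains overconsolidated and only the recompression index applies:
S_c = C_r·H/(1+e₀)·log₁₀(σ'_f/σ'_0) = 0.073×5.7/2.04×log₁₀(112.31/85.796)
    = 0.20397 × 0.11695 = 0.02385 m

S_c ≈ 23.9 mm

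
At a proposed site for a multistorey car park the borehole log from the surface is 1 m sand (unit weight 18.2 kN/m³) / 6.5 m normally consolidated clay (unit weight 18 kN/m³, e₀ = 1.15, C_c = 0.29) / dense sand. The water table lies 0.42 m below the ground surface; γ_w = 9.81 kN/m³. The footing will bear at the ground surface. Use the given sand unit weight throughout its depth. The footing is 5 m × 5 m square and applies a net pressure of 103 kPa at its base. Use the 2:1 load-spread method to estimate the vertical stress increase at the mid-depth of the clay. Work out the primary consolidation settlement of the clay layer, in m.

S_c ≈ 0.217 m

Mid-depth of clay below the ground surface: z = 1 + 6.5/2 = 4.25 m.
Total vertical stress at mid-clay: σ_v = 18.2×1 + 18×3.25 = 76.7 kPa.
Pore pressure: u = 9.81×(4.25 − 0.42) = 37.572 kPa.
Initial effective stress: σ'_0 = σ_v − u = 76.7 − 37.572 = 39.128 kPa.
Stress increase at mid-clay by the 2:1 spreading method:
Δσ = qBL/((B+z)(L+z)) = 103×5×5/((5+4.25)(5+4.25)) = 30.095 kPa
Final effective stress: σ'_f = σ'_0 + Δσ = 39.128 + 30.095 = 69.223 kPa.
Normally consolidated clay, so the full stress increment lies on the virgin compression line:
S_c = C_c·H/(1+e₀)·log₁₀(σ'_f/σ'_0) = 0.29×6.5/(1+1.15)×log₁₀(69.223/39.128)
    = 0.87674 × 0.24776 = 0.2172 m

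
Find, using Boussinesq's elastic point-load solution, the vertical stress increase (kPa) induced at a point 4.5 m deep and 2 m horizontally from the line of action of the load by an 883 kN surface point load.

Boussinesq vertical stress below a point load on an elastic half-space:
Δσ_z = 3P/(2πz²) · [1 + (r/z)²]^(−5/2)
r/z = 2/4.5 = 0.44444; [1+(r/z)²]^(−5/2) = 0.63721.
Δσ_z = 3×883/(2π×4.5²) × 0.63721 = 20.82 × 0.63721 = 13.27 kPa

Δσ_z ≈ 13.3 kPa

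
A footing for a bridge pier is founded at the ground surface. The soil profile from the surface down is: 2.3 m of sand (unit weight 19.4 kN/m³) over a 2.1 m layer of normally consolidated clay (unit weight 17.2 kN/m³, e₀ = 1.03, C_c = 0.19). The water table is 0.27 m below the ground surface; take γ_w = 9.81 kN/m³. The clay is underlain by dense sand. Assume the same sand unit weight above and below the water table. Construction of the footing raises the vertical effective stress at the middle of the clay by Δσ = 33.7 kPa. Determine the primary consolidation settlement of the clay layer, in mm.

Mid-depth of clay below the ground surface: z = 2.3 + 2.1/2 = 3.35 m.
Total vertical stress at mid-clay: σ_v = 19.4×2.3 + 17.2×1.05 = 62.68 kPa.
Pore pressure: u = 9.81×(3.35 − 0.27) = 30.215 kPa.
Initial effective stress: σ'_0 = σ_v − u = 62.68 − 30.215 = 32.465 kPa.
Final effective stress: σ'_f = σ'_0 + Δσ = 32.465 + 33.7 = 66.165 kPa.
Normally consolidated clay, so the full stress increment lies on the virgin compression line:
S_c = C_c·H/(1+e₀)·log₁₀(σ'_f/σ'_0) = 0.19×2.1/(1+1.03)×log₁₀(66.165/32.465)
    = 0.19655 × 0.30921 = 0.06078 m

S_c ≈ 60.8 mm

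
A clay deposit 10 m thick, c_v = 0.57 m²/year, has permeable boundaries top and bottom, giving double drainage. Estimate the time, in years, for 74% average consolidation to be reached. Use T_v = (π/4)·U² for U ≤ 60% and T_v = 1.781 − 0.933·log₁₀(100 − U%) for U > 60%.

Drainage path length: H_d = H/2 = 5 m (double drainage).
U > 60%: T_v = 1.781 − 0.933·log₁₀(100 − 74) = 0.46083.
t = T_v·H_d²/c_v = 0.46083×5²/0.57 = 20.21 years.

t ≈ 20.2 years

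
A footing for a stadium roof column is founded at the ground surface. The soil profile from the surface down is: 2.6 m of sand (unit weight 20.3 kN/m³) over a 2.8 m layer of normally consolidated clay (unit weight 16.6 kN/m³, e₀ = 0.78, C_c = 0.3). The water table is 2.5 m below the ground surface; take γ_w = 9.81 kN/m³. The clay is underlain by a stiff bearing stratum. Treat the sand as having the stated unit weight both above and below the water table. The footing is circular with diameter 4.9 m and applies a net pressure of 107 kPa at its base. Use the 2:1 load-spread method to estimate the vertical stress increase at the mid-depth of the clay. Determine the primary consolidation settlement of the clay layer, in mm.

Mid-depth of clay below the ground surface: z = 2.6 + 2.8/2 = 4 m.
Total vertical stress at mid-clay: σ_v = 20.3×2.6 + 16.6×1.4 = 76.02 kPa.
Pore pressure: u = 9.81×(4 − 2.5) = 14.715 kPa.
Initial effective stress: σ'_0 = σ_v − u = 76.02 − 14.715 = 61.305 kPa.
Stress increase at mid-clay by the 2:1 spreading method:
Δσ ≈ qD²/(D+z)² = 107×4.9²/(4.9+4)² = 32.434 kPa
Final effective stress: σ'_f = σ'_0 + Δσ = 61.305 + 32.434 = 93.739 kPa.
Normally consolidated clay, so the full stress increment lies on the virgin compression line:
S_c = C_c·H/(1+e₀)·log₁₀(σ'_f/σ'_0) = 0.3×2.8/(1+0.78)×log₁₀(93.739/61.305)
    = 0.47191 × 0.18442 = 0.08703 m

S_c ≈ 87 mm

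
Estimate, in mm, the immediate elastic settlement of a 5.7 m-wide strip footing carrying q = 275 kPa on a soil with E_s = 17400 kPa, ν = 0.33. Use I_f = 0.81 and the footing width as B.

Immediate (elastic) settlement: S_e = q·B·(1−ν²)/E_s · I_f.
S_e = 275 × 5.7 × (1 − 0.33²) / 17400 × 0.81
    = 275 × 5.7 × 0.8911 / 17400 × 0.81
    = 0.06502 m = 65.02 mm

S_e ≈ 65 mm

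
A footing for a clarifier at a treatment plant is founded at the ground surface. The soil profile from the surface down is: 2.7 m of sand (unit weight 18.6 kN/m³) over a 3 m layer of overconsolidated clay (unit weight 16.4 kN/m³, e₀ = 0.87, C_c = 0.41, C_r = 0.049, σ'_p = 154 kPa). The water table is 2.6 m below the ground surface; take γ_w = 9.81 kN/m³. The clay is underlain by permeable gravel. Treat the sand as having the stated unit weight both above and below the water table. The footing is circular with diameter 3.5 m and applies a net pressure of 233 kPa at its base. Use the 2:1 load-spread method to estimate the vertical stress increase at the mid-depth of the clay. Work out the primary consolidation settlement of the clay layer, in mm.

S_c ≈ 20.3 mm

Mid-depth of clay below the ground surface: z = 2.7 + 3/2 = 4.2 m.
Total vertical stress at mid-clay: σ_v = 18.6×2.7 + 16.4×1.5 = 74.82 kPa.
Pore pressure: u = 9.81×(4.2 − 2.6) = 15.696 kPa.
Initial effective stress: σ'_0 = σ_v − u = 74.82 − 15.696 = 59.124 kPa.
Stress increase at mid-clay by the 2:1 spreading method:
Δσ ≈ qD²/(D+z)² = 233×3.5²/(3.5+4.2)² = 48.14 kPa
Final effective stress: σ'_f = 59.124 + 48.14 = 107.26 kPa.
σ'_f = 107.26 ≤ σ'_p = 154 kPa, so the clay remains overconsolidated and only the recompression index applies:
S_c = C_r·H/(1+e₀)·log₁₀(σ'_f/σ'_0) = 0.049×3/1.87×log₁₀(107.26/59.124)
    = 0.078611 × 0.25867 = 0.02033 m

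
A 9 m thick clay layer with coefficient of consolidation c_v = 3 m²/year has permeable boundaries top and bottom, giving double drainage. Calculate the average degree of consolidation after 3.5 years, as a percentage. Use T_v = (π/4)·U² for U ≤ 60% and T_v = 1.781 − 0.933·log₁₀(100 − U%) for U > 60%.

Drainage path length: H_d = H/2 = 4.5 m (double drainage).
T_v = c_v·t/H_d² = 3×3.5/4.5² = 0.51852.
T_v = 0.51852 corresponds to the U > 60% branch:
U = 1 − 10^((1.781 − T_v)/0.933)/100 = 0.7745

U ≈ 77.5 %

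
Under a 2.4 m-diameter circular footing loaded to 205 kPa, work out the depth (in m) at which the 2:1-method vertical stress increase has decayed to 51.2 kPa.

2:1 spreading — at depth z the loaded area has grown by z in each plan dimension:
qD²/(D+z)² = Δσ_z ⇒ z = D(√(q/Δσ_z) − 1) = 2.4×(√(205/51.2) − 1) = 2.402 m

z ≈ 2.4 m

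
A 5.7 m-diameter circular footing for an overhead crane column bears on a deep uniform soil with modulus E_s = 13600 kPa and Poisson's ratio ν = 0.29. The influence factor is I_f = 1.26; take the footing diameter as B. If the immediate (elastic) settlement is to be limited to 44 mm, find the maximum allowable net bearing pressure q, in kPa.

S_e = q·B·(1−ν²)/E_s · I_f  ⇒  q = S_e·E_s / (B·(1−ν²)·I_f).
q = 0.044 × 13600 / (5.7 × 0.9159 × 1.26) = 90.97 kPa

q ≈ 91 kPa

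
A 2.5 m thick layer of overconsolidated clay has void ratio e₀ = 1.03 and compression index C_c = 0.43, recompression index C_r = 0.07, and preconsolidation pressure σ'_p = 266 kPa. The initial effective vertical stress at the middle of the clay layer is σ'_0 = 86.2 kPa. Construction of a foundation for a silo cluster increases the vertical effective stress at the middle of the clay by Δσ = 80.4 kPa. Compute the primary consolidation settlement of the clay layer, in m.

Final effective stress: σ'_f = 86.2 + 80.4 = 166.6 kPa.
σ'_f = 166.6 ≤ σ'_p = 266 kPa, so the clay remains overconsolidated and only the recompression index applies:
S_c = C_r·H/(1+e₀)·log₁₀(σ'_f/σ'_0) = 0.07×2.5/2.03×log₁₀(166.6/86.2)
    = 0.086205 × 0.28617 = 0.02467 m

S_c ≈ 0.0247 m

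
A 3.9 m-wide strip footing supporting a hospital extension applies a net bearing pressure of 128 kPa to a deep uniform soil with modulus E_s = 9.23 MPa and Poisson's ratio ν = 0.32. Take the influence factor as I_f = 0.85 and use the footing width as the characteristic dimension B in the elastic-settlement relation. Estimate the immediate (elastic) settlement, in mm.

Immediate (elastic) settlement: S_e = q·B·(1−ν²)/E_s · I_f.
E_s = 9.23 MPa = 9230 kPa.
S_e = 128 × 3.9 × (1 − 0.32²) / 9230 × 0.85
    = 128 × 3.9 × 0.8976 / 9230 × 0.85
    = 0.04126 m = 41.26 mm

S_e ≈ 41.3 mm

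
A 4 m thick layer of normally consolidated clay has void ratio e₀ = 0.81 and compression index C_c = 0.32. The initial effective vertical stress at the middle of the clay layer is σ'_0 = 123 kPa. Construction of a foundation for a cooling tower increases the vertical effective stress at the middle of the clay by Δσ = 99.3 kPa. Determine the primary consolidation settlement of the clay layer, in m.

S_c ≈ 0.182 m

Final effective stress: σ'_f = σ'_0 + Δσ = 123 + 99.3 = 222.3 kPa.
Normally consolidated clay, so the full stress increment lies on the virgin compression line:
S_c = C_c·H/(1+e₀)·log₁₀(σ'_f/σ'_0) = 0.32×4/(1+0.81)×log₁₀(222.3/123)
    = 0.70718 × 0.25703 = 0.1818 m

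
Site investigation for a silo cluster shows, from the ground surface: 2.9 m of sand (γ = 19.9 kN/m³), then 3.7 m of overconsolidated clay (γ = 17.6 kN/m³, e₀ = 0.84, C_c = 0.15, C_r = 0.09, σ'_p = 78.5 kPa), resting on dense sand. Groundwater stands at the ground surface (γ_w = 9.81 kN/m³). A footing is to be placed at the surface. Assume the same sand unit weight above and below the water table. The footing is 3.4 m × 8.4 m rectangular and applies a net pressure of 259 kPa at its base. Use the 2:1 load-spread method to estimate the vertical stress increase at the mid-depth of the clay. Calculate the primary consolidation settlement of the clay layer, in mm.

Mid-depth of clay below the ground surface: z = 2.9 + 3.7/2 = 4.75 m.
Total vertical stress at mid-clay: σ_v = 19.9×2.9 + 17.6×1.85 = 90.27 kPa.
Pore pressure: u = 9.81×(4.75 − 0) = 46.598 kPa.
Initial effective stress: σ'_0 = σ_v − u = 90.27 − 46.598 = 43.672 kPa.
Stress increase at mid-clay by the 2:1 spreading method:
Δσ = qBL/((B+z)(L+z)) = 259×3.4×8.4/((3.4+4.75)(8.4+4.75)) = 69.02 kPa
Final effective stress: σ'_f = 43.672 + 69.02 = 112.69 kPa.
σ'_f = 112.69 > σ'_p = 78.5 kPa, so the stress path crosses the preconsolidation pressure — recompression up to σ'_p, then virgin compression beyond:
S_c = H/(1+e₀)·[C_r·log₁₀(σ'_p/σ'_0) + C_c·log₁₀(σ'_f/σ'_p)]
    = 3.7/1.84 × [0.09×log₁₀(78.5/43.672) + 0.15×log₁₀(112.69/78.5)]
    = 2.0109 × [0.02292 + 0.023552] = 0.09345 m

S_c ≈ 93.5 mm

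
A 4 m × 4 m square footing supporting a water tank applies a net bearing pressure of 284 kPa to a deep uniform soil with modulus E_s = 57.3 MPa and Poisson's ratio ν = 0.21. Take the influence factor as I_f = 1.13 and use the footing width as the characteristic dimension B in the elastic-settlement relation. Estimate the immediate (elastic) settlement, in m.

Immediate (elastic) settlement: S_e = q·B·(1−ν²)/E_s · I_f.
E_s = 57.3 MPa = 57300 kPa.
S_e = 284 × 4 × (1 − 0.21²) / 57300 × 1.13
    = 284 × 4 × 0.9559 / 57300 × 1.13
    = 0.02141 m

S_e ≈ 0.0214 m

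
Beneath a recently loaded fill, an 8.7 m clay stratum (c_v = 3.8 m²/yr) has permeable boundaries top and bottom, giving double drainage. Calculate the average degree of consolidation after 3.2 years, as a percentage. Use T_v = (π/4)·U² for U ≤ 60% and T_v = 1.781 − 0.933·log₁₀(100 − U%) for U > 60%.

Drainage path length: H_d = H/2 = 4.35 m (double drainage).
T_v = c_v·t/H_d² = 3.8×3.2/4.35² = 0.64262.
T_v = 0.64262 corresponds to the U > 60% branch:
U = 1 − 10^((1.781 − T_v)/0.933)/100 = 0.834

U ≈ 83.4 %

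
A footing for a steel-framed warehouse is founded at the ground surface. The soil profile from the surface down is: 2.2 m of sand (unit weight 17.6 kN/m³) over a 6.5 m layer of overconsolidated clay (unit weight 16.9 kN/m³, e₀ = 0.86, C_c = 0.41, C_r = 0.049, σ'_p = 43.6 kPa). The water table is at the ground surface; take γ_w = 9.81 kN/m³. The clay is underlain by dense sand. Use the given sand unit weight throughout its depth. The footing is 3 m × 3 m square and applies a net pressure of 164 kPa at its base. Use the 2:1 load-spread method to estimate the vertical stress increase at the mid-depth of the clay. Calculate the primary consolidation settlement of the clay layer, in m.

Mid-depth of clay below the ground surface: z = 2.2 + 6.5/2 = 5.45 m.
Total vertical stress at mid-clay: σ_v = 17.6×2.2 + 16.9×3.25 = 93.645 kPa.
Pore pressure: u = 9.81×(5.45 − 0) = 53.465 kPa.
Initial effective stress: σ'_0 = σ_v − u = 93.645 − 53.465 = 40.18 kPa.
Stress increase at mid-clay by the 2:1 spreading method:
Δσ = qBL/((B+z)(L+z)) = 164×3×3/((3+5.45)(3+5.45)) = 20.672 kPa
Final effective stress: σ'_f = 40.18 + 20.672 = 60.852 kPa.
σ'_f = 60.852 > σ'_p = 43.6 kPa, so the stress path crosses the preconsolidation pressure — recompression up to σ'_p, then virgin compression beyond:
S_c = H/(1+e₀)·[C_r·log₁₀(σ'_p/σ'_0) + C_c·log₁₀(σ'_f/σ'_p)]
    = 6.5/1.86 × [0.049×log₁₀(43.6/40.18) + 0.41×log₁₀(60.852/43.6)]
    = 3.4946 × [0.0017384 + 0.059363] = 0.2135 m

S_c ≈ 0.214 m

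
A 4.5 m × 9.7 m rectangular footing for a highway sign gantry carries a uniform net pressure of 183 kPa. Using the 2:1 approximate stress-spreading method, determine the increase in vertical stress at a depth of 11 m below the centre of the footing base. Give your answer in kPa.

By the 2:1 method the load spreads at 1 horizontal : 2 vertical, so at depth z the loaded area has grown by z in each plan dimension:
Δσ = qBL/((B+z)(L+z)) = 183×4.5×9.7/((4.5+11)(9.7+11)) = 24.896 kPa

Δσ_z ≈ 24.9 kPa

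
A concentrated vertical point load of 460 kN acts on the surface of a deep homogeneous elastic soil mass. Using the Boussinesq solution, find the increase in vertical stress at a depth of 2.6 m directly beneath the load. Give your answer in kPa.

Δσ_z ≈ 32.5 kPa

Boussinesq vertical stress below a point load on an elastic half-space:
Δσ_z = 3P/(2πz²) · [1 + (r/z)²]^(−5/2)
r/z = 0/2.6 = 0; [1+(r/z)²]^(−5/2) = 1.
Δσ_z = 3×460/(2π×2.6²) × 1 = 32.49 × 1 = 32.49 kPa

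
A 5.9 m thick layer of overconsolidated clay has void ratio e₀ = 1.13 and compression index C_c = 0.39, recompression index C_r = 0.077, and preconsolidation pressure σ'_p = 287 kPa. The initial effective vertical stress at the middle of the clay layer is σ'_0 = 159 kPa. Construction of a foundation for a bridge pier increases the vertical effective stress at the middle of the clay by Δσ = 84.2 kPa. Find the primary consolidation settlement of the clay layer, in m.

S_c ≈ 0.0394 m

Final effective stress: σ'_f = 159 + 84.2 = 243.2 kPa.
σ'_f = 243.2 ≤ σ'_p = 287 kPa, so the clay remains overconsolidated and only the recompression index applies:
S_c = C_r·H/(1+e₀)·log₁₀(σ'_f/σ'_0) = 0.077×5.9/2.13×log₁₀(243.2/159)
    = 0.21329 × 0.18457 = 0.03937 m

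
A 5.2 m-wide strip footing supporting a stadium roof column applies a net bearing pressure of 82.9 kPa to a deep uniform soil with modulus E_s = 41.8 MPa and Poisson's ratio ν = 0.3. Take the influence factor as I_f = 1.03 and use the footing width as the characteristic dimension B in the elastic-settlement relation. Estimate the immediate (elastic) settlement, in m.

Immediate (elastic) settlement: S_e = q·B·(1−ν²)/E_s · I_f.
E_s = 41.8 MPa = 41800 kPa.
S_e = 82.9 × 5.2 × (1 − 0.3²) / 41800 × 1.03
    = 82.9 × 5.2 × 0.91 / 41800 × 1.03
    = 0.009666 m

S_e ≈ 0.00967 m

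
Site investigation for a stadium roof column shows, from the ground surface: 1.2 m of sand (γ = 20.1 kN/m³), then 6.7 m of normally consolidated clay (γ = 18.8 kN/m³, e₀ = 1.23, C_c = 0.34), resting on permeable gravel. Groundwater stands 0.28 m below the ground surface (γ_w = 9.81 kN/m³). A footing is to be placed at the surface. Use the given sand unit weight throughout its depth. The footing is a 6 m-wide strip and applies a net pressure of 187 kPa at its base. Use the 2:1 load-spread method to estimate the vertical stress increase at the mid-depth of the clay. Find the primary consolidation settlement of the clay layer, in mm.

S_c ≈ 537 mm

Mid-depth of clay below the ground surface: z = 1.2 + 6.7/2 = 4.55 m.
Total vertical stress at mid-clay: σ_v = 20.1×1.2 + 18.8×3.35 = 87.1 kPa.
Pore pressure: u = 9.81×(4.55 − 0.28) = 41.889 kPa.
Initial effective stress: σ'_0 = σ_v − u = 87.1 − 41.889 = 45.211 kPa.
Stress increase at mid-clay by the 2:1 spreading method:
Δσ = qB/(B+z) = 187×6/(6+4.55) = 106.35 kPa
Final effective stress: σ'_f = σ'_0 + Δσ = 45.211 + 106.35 = 151.56 kPa.
Normally consolidated clay, so the full stress increment lies on the virgin compression line:
S_c = C_c·H/(1+e₀)·log₁₀(σ'_f/σ'_0) = 0.34×6.7/(1+1.23)×log₁₀(151.56/45.211)
    = 1.0215 × 0.52534 = 0.5366 m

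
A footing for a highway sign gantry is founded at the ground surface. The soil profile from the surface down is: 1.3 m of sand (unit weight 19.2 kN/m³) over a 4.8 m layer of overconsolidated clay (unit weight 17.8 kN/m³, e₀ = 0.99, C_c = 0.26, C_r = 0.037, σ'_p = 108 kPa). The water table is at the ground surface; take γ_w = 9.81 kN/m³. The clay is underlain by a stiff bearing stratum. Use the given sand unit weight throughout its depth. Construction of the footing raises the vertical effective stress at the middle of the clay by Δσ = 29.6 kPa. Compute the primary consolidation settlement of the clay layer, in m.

S_c ≈ 0.0257 m

Mid-depth of clay below the ground surface: z = 1.3 + 4.8/2 = 3.7 m.
Total vertical stress at mid-clay: σ_v = 19.2×1.3 + 17.8×2.4 = 67.68 kPa.
Pore pressure: u = 9.81×(3.7 − 0) = 36.297 kPa.
Initial effective stress: σ'_0 = σ_v − u = 67.68 − 36.297 = 31.383 kPa.
Final effective stress: σ'_f = 31.383 + 29.6 = 60.983 kPa.
σ'_f = 60.983 ≤ σ'_p = 108 kPa, so the clay remains overconsolidated and only the recompression index applies:
S_c = C_r·H/(1+e₀)·log₁₀(σ'_f/σ'_0) = 0.037×4.8/1.99×log₁₀(60.983/31.383)
    = 0.089248 × 0.28851 = 0.02575 m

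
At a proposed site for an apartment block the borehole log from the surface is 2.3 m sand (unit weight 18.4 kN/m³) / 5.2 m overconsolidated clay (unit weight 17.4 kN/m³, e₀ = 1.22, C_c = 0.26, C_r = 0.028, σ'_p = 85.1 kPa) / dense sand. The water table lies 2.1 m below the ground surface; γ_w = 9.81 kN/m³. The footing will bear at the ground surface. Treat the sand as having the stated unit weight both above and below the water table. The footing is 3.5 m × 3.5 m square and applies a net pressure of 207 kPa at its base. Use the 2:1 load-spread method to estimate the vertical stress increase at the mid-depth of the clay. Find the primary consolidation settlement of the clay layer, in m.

Mid-depth of clay below the ground surface: z = 2.3 + 5.2/2 = 4.9 m.
Total vertical stress at mid-clay: σ_v = 18.4×2.3 + 17.4×2.6 = 87.56 kPa.
Pore pressure: u = 9.81×(4.9 − 2.1) = 27.468 kPa.
Initial effective stress: σ'_0 = σ_v − u = 87.56 − 27.468 = 60.092 kPa.
Stress increase at mid-clay by the 2:1 spreading method:
Δσ = qBL/((B+z)(L+z)) = 207×3.5×3.5/((3.5+4.9)(3.5+4.9)) = 35.938 kPa
Final effective stress: σ'_f = 60.092 + 35.938 = 96.03 kPa.
σ'_f = 96.03 > σ'_p = 85.1 kPa, so the stress path crosses the preconsolidation pressure — recompression up to σ'_p, then virgin compression beyond:
S_c = H/(1+e₀)·[C_r·log₁₀(σ'_p/σ'_0) + C_c·log₁₀(σ'_f/σ'_p)]
    = 5.2/2.22 × [0.028×log₁₀(85.1/60.092) + 0.26×log₁₀(96.03/85.1)]
    = 2.3423 × [0.0042312 + 0.013644] = 0.04187 m

S_c ≈ 0.0419 m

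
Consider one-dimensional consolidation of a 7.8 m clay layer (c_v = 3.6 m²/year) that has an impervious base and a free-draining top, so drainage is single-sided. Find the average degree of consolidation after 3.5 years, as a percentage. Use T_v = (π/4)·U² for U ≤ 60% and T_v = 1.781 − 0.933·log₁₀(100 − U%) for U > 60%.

U ≈ 51.4 %

Drainage path length: H_d = H = 7.8 m (single drainage).
T_v = c_v·t/H_d² = 3.6×3.5/7.8² = 0.2071.
T_v = 0.2071 corresponds to the U ≤ 60% branch:
U = √(4T_v/π) = 0.5135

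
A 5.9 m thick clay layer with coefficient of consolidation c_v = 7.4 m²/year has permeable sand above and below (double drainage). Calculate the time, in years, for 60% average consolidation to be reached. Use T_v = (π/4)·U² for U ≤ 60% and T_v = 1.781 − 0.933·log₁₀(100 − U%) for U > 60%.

t ≈ 0.333 years

Drainage path length: H_d = H/2 = 2.95 m (double drainage).
U ≤ 60%: T_v = (π/4)·U² = (π/4)×0.6² = 0.28274.
t = T_v·H_d²/c_v = 0.28274×2.95²/7.4 = 0.3325 years.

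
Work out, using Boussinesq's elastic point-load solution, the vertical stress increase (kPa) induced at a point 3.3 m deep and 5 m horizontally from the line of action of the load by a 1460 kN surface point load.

Boussinesq vertical stress below a point load on an elastic half-space:
Δσ_z = 3P/(2πz²) · [1 + (r/z)²]^(−5/2)
r/z = 5/3.3 = 1.5152; [1+(r/z)²]^(−5/2) = 0.050715.
Δσ_z = 3×1460/(2π×3.3²) × 0.050715 = 64.013 × 0.050715 = 3.246 kPa

Δσ_z ≈ 3.25 kPa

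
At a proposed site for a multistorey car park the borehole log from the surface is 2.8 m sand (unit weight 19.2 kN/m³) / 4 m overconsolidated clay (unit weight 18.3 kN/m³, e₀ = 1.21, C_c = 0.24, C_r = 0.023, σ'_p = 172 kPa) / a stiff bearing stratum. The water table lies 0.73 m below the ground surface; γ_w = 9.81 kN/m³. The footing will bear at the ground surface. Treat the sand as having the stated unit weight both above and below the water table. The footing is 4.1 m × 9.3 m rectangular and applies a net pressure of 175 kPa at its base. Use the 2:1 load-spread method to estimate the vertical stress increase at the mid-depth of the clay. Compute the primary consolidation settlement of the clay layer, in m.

S_c ≈ 0.013 m

Mid-depth of clay below the ground surface: z = 2.8 + 4/2 = 4.8 m.
Total vertical stress at mid-clay: σ_v = 19.2×2.8 + 18.3×2 = 90.36 kPa.
Pore pressure: u = 9.81×(4.8 − 0.73) = 39.927 kPa.
Initial effective stress: σ'_0 = σ_v − u = 90.36 − 39.927 = 50.433 kPa.
Stress increase at mid-clay by the 2:1 spreading method:
Δσ = qBL/((B+z)(L+z)) = 175×4.1×9.3/((4.1+4.8)(9.3+4.8)) = 53.174 kPa
Final effective stress: σ'_f = 50.433 + 53.174 = 103.61 kPa.
σ'_f = 103.61 ≤ σ'_p = 172 kPa, so the clay remains overconsolidated and only the recompression index applies:
S_c = C_r·H/(1+e₀)·log₁₀(σ'_f/σ'_0) = 0.023×4/2.21×log₁₀(103.61/50.433)
    = 0.04163 × 0.31269 = 0.01302 m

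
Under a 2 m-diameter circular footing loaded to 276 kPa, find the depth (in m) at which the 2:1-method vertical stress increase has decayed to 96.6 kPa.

z ≈ 1.38 m

2:1 spreading — at depth z the loaded area has grown by z in each plan dimension:
qD²/(D+z)² = Δσ_z ⇒ z = D(√(q/Δσ_z) − 1) = 2×(√(276/96.6) − 1) = 1.381 m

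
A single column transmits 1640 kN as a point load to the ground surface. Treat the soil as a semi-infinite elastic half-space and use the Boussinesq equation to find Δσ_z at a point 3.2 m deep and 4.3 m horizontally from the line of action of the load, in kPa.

Δσ_z ≈ 5.8 kPa

Boussinesq vertical stress below a point load on an elastic half-space:
Δσ_z = 3P/(2πz²) · [1 + (r/z)²]^(−5/2)
r/z = 4.3/3.2 = 1.3437; [1+(r/z)²]^(−5/2) = 0.075842.
Δσ_z = 3×1640/(2π×3.2²) × 0.075842 = 76.469 × 0.075842 = 5.8 kPa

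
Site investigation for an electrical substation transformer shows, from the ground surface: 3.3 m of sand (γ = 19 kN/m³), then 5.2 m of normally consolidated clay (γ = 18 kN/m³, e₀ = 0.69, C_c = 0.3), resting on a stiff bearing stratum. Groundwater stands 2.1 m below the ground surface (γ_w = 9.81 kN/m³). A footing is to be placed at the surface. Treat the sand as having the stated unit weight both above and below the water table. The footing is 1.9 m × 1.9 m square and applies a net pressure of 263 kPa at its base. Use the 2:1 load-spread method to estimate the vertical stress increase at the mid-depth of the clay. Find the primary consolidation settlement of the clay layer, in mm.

S_c ≈ 78.4 mm

Mid-depth of clay below the ground surface: z = 3.3 + 5.2/2 = 5.9 m.
Total vertical stress at mid-clay: σ_v = 19×3.3 + 18×2.6 = 109.5 kPa.
Pore pressure: u = 9.81×(5.9 − 2.1) = 37.278 kPa.
Initial effective stress: σ'_0 = σ_v − u = 109.5 − 37.278 = 72.222 kPa.
Stress increase at mid-clay by the 2:1 spreading method:
Δσ = qBL/((B+z)(L+z)) = 263×1.9×1.9/((1.9+5.9)(1.9+5.9)) = 15.605 kPa
Final effective stress: σ'_f = σ'_0 + Δσ = 72.222 + 15.605 = 87.827 kPa.
Normally consolidated clay, so the full stress increment lies on the virgin compression line:
S_c = C_c·H/(1+e₀)·log₁₀(σ'_f/σ'_0) = 0.3×5.2/(1+0.69)×log₁₀(87.827/72.222)
    = 0.92308 × 0.084959 = 0.07842 m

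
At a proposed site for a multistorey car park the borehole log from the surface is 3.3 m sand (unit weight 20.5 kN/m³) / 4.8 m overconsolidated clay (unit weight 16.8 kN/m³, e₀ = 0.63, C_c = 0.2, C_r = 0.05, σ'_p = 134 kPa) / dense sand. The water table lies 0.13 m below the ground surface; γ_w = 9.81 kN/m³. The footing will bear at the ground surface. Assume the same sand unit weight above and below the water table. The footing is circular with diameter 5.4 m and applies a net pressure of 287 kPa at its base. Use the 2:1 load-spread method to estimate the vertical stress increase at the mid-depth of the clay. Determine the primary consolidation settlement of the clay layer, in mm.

Mid-depth of clay below the ground surface: z = 3.3 + 4.8/2 = 5.7 m.
Total vertical stress at mid-clay: σ_v = 20.5×3.3 + 16.8×2.4 = 107.97 kPa.
Pore pressure: u = 9.81×(5.7 − 0.13) = 54.642 kPa.
Initial effective stress: σ'_0 = σ_v − u = 107.97 − 54.642 = 53.328 kPa.
Stress increase at mid-clay by the 2:1 spreading method:
Δσ ≈ qD²/(D+z)² = 287×5.4²/(5.4+5.7)² = 67.924 kPa
Final effective stress: σ'_f = 53.328 + 67.924 = 121.25 kPa.
σ'_f = 121.25 ≤ σ'_p = 134 kPa, so the clay remains overconsolidated and only the recompression index applies:
S_c = C_r·H/(1+e₀)·log₁₀(σ'_f/σ'_0) = 0.05×4.8/1.63×log₁₀(121.25/53.328)
    = 0.14724 × 0.35673 = 0.05252 m

S_c ≈ 52.5 mm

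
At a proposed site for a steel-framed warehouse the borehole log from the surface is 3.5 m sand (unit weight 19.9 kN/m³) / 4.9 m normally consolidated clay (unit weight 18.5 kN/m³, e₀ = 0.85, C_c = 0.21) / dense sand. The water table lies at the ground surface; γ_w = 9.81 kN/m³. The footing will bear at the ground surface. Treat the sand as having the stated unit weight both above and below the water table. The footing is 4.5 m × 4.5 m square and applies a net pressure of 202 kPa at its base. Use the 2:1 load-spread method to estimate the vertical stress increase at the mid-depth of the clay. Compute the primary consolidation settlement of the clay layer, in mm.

Mid-depth of clay below the ground surface: z = 3.5 + 4.9/2 = 5.95 m.
Total vertical stress at mid-clay: σ_v = 19.9×3.5 + 18.5×2.45 = 114.97 kPa.
Pore pressure: u = 9.81×(5.95 − 0) = 58.37 kPa.
Initial effective stress: σ'_0 = σ_v − u = 114.97 − 58.37 = 56.6 kPa.
Stress increase at mid-clay by the 2:1 spreading method:
Δσ = qBL/((B+z)(L+z)) = 202×4.5×4.5/((4.5+5.95)(4.5+5.95)) = 37.458 kPa
Final effective stress: σ'_f = σ'_0 + Δσ = 56.6 + 37.458 = 94.058 kPa.
Normally consolidated clay, so the full stress increment lies on the virgin compression line:
S_c = C_c·H/(1+e₀)·log₁₀(σ'_f/σ'_0) = 0.21×4.9/(1+0.85)×log₁₀(94.058/56.6)
    = 0.55622 × 0.22058 = 0.1227 m

S_c ≈ 123 mm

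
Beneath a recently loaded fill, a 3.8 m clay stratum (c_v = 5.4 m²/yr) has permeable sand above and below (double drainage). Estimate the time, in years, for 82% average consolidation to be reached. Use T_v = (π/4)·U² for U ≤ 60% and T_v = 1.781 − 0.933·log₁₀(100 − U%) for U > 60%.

t ≈ 0.408 years

Drainage path length: H_d = H/2 = 1.9 m (double drainage).
U > 60%: T_v = 1.781 − 0.933·log₁₀(100 − 82) = 0.60983.
t = T_v·H_d²/c_v = 0.60983×1.9²/5.4 = 0.4077 years.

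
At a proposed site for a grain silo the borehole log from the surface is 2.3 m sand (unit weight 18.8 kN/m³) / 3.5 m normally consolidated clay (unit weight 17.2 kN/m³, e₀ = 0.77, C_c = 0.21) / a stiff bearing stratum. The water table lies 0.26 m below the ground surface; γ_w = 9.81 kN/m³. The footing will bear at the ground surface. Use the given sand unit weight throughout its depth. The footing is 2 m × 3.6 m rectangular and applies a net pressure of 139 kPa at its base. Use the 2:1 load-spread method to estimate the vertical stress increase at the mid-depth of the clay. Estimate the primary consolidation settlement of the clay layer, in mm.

Mid-depth of clay below the ground surface: z = 2.3 + 3.5/2 = 4.05 m.
Total vertical stress at mid-clay: σ_v = 18.8×2.3 + 17.2×1.75 = 73.34 kPa.
Pore pressure: u = 9.81×(4.05 − 0.26) = 37.18 kPa.
Initial effective stress: σ'_0 = σ_v − u = 73.34 − 37.18 = 36.16 kPa.
Stress increase at mid-clay by the 2:1 spreading method:
Δσ = qBL/((B+z)(L+z)) = 139×2×3.6/((2+4.05)(3.6+4.05)) = 21.624 kPa
Final effective stress: σ'_f = σ'_0 + Δσ = 36.16 + 21.624 = 57.784 kPa.
Normally consolidated clay, so the full stress increment lies on the virgin compression line:
S_c = C_c·H/(1+e₀)·log₁₀(σ'_f/σ'_0) = 0.21×3.5/(1+0.77)×log₁₀(57.784/36.16)
    = 0.41525 × 0.20358 = 0.08454 m

S_c ≈ 84.5 mm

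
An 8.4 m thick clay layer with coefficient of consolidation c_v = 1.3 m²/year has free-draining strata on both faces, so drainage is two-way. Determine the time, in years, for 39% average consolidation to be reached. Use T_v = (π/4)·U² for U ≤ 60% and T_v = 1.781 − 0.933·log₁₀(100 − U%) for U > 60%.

t ≈ 1.62 years

Drainage path length: H_d = H/2 = 4.2 m (double drainage).
U ≤ 60%: T_v = (π/4)·U² = (π/4)×0.39² = 0.11946.
t = T_v·H_d²/c_v = 0.11946×4.2²/1.3 = 1.621 years.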